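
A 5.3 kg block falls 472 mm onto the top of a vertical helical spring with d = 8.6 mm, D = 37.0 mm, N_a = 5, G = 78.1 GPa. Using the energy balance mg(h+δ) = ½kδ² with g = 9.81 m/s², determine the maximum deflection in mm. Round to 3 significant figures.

k = Gd⁴/(8D³N_a) = (78.1×10³)(8.6⁴)/(8·37.0³·5) = 210.85 N/mm
W = mg = 5.3 × 9.81 = 51.993 N
½kδ² − Wδ − Wh = 0 → δ = (W + √(W² + 2kWh))/k
δ = (51.993 + √(2703.3 + 1.0349e+07))/210.85 = (51.993 + 3217.4)/210.85 = 15.506 mm

15.5 mm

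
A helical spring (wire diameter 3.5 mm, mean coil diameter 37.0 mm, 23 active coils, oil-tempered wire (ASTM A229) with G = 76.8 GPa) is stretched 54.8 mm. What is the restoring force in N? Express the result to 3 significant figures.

67.8 N

k = Gd⁴/(8D³N_a) = (76.8×10³)(3.5⁴)/(8·37.0³·23) = 1.2365 N/mm
F = k·δ = 1.2365 × 54.8 = 67.763 N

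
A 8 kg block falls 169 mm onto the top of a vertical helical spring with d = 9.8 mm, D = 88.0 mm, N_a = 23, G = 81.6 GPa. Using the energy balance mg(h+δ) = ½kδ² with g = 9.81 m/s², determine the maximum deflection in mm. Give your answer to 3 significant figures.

k = Gd⁴/(8D³N_a) = (81.6×10³)(9.8⁴)/(8·88.0³·23) = 6.0025 N/mm
W = mg = 8 × 9.81 = 78.48 N
½kδ² − Wδ − Wh = 0 → δ = (W + √(W² + 2kWh))/k
δ = (78.48 + √(6159.1 + 159222))/6.0025 = (78.48 + 406.67)/6.0025 = 80.826 mm

80.8 mm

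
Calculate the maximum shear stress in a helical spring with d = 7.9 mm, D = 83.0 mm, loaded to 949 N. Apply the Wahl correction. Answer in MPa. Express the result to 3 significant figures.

Spring index C = D/d = 83.0/7.9 = 10.5063
K_W = (4C−1)/(4C−4) + 0.615/C = 41.025/38.025 + 0.0585 = 1.1374
τ₀ = 8FD/(πd³) = 8·949·83.0/(π·7.9³) = 630136/1548.9 = 406.82 MPa
τ_max = K·τ₀ = 1.1374 × 406.82 = 462.73 MPa

463 MPa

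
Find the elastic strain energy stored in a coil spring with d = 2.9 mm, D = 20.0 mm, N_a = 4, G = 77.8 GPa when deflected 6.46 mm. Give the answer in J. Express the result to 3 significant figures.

0.449 J

k = Gd⁴/(8D³N_a) = (77.8×10³)(2.9⁴)/(8·20.0³·4) = 21.495 N/mm
U = ½kδ² = 0.5 × 21.495 × 6.46² = 448.5 N·mm = 0.4485 J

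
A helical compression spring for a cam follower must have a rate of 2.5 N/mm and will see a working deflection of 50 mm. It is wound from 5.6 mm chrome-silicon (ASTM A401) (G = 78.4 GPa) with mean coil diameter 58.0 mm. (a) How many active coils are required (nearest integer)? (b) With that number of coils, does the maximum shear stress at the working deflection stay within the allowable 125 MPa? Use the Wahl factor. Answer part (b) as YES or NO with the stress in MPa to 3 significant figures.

(a) 20 coils; (b) YES, τ_max = 118 MPa

N_a = Gd⁴/(8D³k) = (78.4×10³)(5.6⁴)/(8·58.0³·2.5) = 19.76 → N_a = 20
Actual rate k = Gd⁴/(8D³·20) = 2.4698 N/mm
Working load F = kδ = 2.4698·50 = 123.49 N
C = 58.0/5.6 = 10.3571; K_W = (4C−1)/(4C−4)+0.615/C = 1.1395
τ_max = K_W·8FD/(πd³) = 1.1395·103.86 = 118.35 MPa
τ_max ≤ 125 MPa → acceptable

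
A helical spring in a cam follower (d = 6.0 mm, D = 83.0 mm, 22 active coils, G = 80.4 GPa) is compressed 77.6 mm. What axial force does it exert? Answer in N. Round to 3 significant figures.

k = Gd⁴/(8D³N_a) = (80.4×10³)(6.0⁴)/(8·83.0³·22) = 1.0354 N/mm
F = k·δ = 1.0354 × 77.6 = 80.348 N

80.3 N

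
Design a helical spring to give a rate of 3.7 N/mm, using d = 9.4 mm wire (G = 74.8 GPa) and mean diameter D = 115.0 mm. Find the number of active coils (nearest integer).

13

N_a = Gd⁴/(8D³k) = (74.8×10³ × 9.4⁴)/(8 × 115.0³ × 3.7)
    = 5.84e+08 / 4.50179e+07 = 12.97 → 13 coils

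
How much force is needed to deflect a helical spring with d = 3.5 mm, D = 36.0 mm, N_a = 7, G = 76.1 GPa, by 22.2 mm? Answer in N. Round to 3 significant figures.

k = Gd⁴/(8D³N_a) = (76.1×10³)(3.5⁴)/(8·36.0³·7) = 4.3708 N/mm
F = k·δ = 4.3708 × 22.2 = 97.032 N

97.0 N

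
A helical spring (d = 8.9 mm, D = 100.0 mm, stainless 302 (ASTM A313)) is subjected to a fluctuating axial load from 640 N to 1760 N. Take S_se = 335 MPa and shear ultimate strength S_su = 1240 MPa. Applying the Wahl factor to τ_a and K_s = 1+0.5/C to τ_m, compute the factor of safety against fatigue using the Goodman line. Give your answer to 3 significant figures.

C = D/d = 100.0/8.9 = 11.2360; K_W = (4C−1)/(4C−4)+0.615/C = 1.1280; K_s = 1+0.5/C = 1.0445
F_a = (F_max−F_min)/2 = 560 N; F_m = (F_max+F_min)/2 = 1200 N
τ_a = K_W·8F_aD/(πd³) = 1.1280 × 202.28 = 228.18 MPa
τ_m = K_s·8F_mD/(πd³) = 1.0445 × 433.46 = 452.75 MPa
Goodman: 1/n_f = τ_a/S_se + τ_m/S_su = 228.18/335 + 452.75/1240 = 0.68112 + 0.36512 = 1.0462
n_f = 1/1.0462 = 0.9558

0.956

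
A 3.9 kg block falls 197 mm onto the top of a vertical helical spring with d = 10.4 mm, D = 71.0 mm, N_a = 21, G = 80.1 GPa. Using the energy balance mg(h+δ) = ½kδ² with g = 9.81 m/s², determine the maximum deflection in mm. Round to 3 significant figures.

k = Gd⁴/(8D³N_a) = (80.1×10³)(10.4⁴)/(8·71.0³·21) = 15.584 N/mm
W = mg = 3.9 × 9.81 = 38.259 N
½kδ² − Wδ − Wh = 0 → δ = (W + √(W² + 2kWh))/k
δ = (38.259 + √(1463.8 + 234915))/15.584 = (38.259 + 486.19)/15.584 = 33.653 mm

33.7 mm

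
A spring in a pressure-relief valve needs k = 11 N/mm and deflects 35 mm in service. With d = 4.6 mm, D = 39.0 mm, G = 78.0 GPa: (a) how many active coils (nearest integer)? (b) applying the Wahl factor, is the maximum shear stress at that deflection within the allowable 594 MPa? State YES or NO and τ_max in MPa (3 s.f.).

N_a = Gd⁴/(8D³k) = (78.0×10³)(4.6⁴)/(8·39.0³·11) = 6.69 → N_a = 7
Actual rate k = Gd⁴/(8D³·7) = 10.513 N/mm
Working load F = kδ = 10.513·35 = 367.97 N
C = 39.0/4.6 = 8.4783; K_W = (4C−1)/(4C−4)+0.615/C = 1.1728
τ_max = K_W·8FD/(πd³) = 1.1728·375.44 = 440.33 MPa
τ_max ≤ 594 MPa → acceptable

(a) 7 coils; (b) YES, τ_max = 440 MPa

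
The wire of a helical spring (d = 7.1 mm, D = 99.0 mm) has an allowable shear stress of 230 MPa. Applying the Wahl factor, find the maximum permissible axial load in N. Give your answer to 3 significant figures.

C = D/d = 99.0/7.1 = 13.9437
K_W = (4C−1)/(4C−4) + 0.615/C = 54.775/51.775 + 0.0441 = 1.1020
τ_max = K·8FD/(πd³) → F_max = τ_allow·πd³/(8DK)
F_max = 230·π·7.1³/(8·99.0·1.1020) = 2.5861e+05/872.82 = 296.3 N

296 N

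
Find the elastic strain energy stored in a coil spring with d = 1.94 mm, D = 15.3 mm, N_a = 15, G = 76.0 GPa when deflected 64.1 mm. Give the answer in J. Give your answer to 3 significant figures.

k = Gd⁴/(8D³N_a) = (76.0×10³)(1.94⁴)/(8·15.3³·15) = 2.5048 N/mm
U = ½kδ² = 0.5 × 2.5048 × 64.1² = 5145.8 N·mm = 5.1458 J

5.15 J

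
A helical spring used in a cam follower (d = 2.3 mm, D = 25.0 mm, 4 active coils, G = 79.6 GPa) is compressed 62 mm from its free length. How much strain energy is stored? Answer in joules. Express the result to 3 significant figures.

8.56 J

k = Gd⁴/(8D³N_a) = (79.6×10³)(2.3⁴)/(8·25.0³·4) = 4.4551 N/mm
U = ½kδ² = 0.5 × 4.4551 × 62² = 8562.6 N·mm = 8.5626 J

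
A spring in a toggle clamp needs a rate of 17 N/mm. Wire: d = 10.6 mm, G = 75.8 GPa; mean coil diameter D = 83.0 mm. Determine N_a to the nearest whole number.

12

N_a = Gd⁴/(8D³k) = (75.8×10³ × 10.6⁴)/(8 × 83.0³ × 17)
    = 9.56958e+08 / 7.7763e+07 = 12.31 → 12 coils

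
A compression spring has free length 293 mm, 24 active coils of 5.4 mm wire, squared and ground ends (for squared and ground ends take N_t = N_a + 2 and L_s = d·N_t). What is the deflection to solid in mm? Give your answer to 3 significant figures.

153 mm

N_t = 26; L_s = 5.4·26 = 140.4 mm
δ_solid = L₀ − L_s = 293 − 140.4 = 152.6 mm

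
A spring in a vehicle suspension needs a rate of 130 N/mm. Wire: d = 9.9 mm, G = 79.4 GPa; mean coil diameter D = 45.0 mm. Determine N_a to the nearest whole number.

N_a = Gd⁴/(8D³k) = (79.4×10³ × 9.9⁴)/(8 × 45.0³ × 130)
    = 7.62713e+08 / 9.477e+07 = 8.048 → 8 coils

8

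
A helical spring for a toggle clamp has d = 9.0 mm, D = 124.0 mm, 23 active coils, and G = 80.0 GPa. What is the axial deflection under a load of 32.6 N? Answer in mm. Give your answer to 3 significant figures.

21.8 mm

k = Gd⁴/(8D³N_a) = (80.0×10³)(9.0⁴)/(8·124.0³·23) = 1.4962 N/mm
δ = F/k = 32.6 / 1.4962 = 21.789 mm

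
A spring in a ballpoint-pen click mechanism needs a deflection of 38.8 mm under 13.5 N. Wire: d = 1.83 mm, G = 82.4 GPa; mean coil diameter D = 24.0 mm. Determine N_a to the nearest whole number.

Required rate k = F/δ = 13.5/38.8 = 0.34794 N/mm
N_a = Gd⁴/(8D³k) = (82.4×10³ × 1.83⁴)/(8 × 24.0³ × 0.34794)
    = 924127 / 38479.2 = 24.02 → 24 coils

24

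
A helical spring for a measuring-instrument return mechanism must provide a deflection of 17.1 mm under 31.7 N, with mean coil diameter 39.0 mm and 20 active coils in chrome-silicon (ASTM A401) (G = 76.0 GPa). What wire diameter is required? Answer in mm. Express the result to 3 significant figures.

3.90 mm

Required rate k = F/δ = 31.7/17.1 = 1.8538 N/mm
d = (8D³N_a·k / G)^(1/4) = (8·39.0³·20·1.8538 / (76.0×10³))^0.25
  = (231.51)^0.25 = 3.9007 mm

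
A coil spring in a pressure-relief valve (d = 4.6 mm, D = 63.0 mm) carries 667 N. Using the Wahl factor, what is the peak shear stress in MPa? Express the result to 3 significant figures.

Spring index C = D/d = 63.0/4.6 = 13.6957
K_W = (4C−1)/(4C−4) + 0.615/C = 53.783/50.783 + 0.0449 = 1.1040
τ₀ = 8FD/(πd³) = 8·667·63.0/(π·4.6³) = 336168/305.79 = 1099.3 MPa
τ_max = K·τ₀ = 1.1040 × 1099.3 = 1213.7 MPa

1210 MPa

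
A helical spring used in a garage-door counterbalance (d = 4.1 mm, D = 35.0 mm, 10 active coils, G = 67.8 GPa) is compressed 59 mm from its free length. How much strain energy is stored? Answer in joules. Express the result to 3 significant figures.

k = Gd⁴/(8D³N_a) = (67.8×10³)(4.1⁴)/(8·35.0³·10) = 5.5856 N/mm
U = ½kδ² = 0.5 × 5.5856 × 59² = 9721.8 N·mm = 9.7218 J

9.72 J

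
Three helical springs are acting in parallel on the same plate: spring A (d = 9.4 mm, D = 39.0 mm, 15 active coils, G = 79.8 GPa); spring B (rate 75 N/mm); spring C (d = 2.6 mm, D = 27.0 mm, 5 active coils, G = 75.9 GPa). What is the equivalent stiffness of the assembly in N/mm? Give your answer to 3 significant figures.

167 N/mm

k_A = Gd⁴/(8D³N_a) = (79.8×10³)(9.4⁴)/(8·39.0³·15) = 87.526 N/mm
k_C = Gd⁴/(8D³N_a) = (75.9×10³)(2.6⁴)/(8·27.0³·5) = 4.4054 N/mm
Parallel: k_eq = 87.526 + 75 + 4.4054 = 166.93 N/mm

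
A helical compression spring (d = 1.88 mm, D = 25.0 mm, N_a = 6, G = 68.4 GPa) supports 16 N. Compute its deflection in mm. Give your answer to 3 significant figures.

k = Gd⁴/(8D³N_a) = (68.4×10³)(1.88⁴)/(8·25.0³·6) = 1.1393 N/mm
δ = F/k = 16 / 1.1393 = 14.044 mm

14.0 mm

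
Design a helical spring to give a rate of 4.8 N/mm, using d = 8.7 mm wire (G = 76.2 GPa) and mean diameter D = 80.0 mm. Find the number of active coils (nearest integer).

22

N_a = Gd⁴/(8D³k) = (76.2×10³ × 8.7⁴)/(8 × 80.0³ × 4.8)
    = 4.36548e+08 / 1.96608e+07 = 22.2 → 22 coils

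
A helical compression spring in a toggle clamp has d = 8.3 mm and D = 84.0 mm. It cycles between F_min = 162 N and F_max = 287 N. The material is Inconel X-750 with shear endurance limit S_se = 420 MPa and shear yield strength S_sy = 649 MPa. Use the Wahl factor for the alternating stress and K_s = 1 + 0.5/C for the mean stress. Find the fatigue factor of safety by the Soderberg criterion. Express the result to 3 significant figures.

5.01

C = D/d = 84.0/8.3 = 10.1205; K_W = (4C−1)/(4C−4)+0.615/C = 1.1430; K_s = 1+0.5/C = 1.0494
F_a = (F_max−F_min)/2 = 62.5 N; F_m = (F_max+F_min)/2 = 224.5 N
τ_a = K_W·8F_aD/(πd³) = 1.1430 × 23.381 = 26.725 MPa
τ_m = K_s·8F_mD/(πd³) = 1.0494 × 83.985 = 88.134 MPa
Soderberg: 1/n_f = τ_a/S_se + τ_m/S_sy = 26.725/420 + 88.134/649 = 0.06363 + 0.13580 = 0.19943
n_f = 1/0.19943 = 5.014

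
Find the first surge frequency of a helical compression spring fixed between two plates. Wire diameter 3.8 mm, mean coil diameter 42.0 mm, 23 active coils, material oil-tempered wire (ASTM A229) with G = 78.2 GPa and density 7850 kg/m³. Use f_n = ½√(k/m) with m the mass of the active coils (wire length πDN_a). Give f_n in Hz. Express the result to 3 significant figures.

k = Gd⁴/(8D³N_a) = (78.2×10³)(3.8⁴)/(8·42.0³·23) = 1.1961 N/mm = 1196.1 N/m
Wire length L = πDN_a = π·42.0·23 = 3034.8 mm
m = ρ·(πd²/4)·L = 7850 × 11.341×10⁻⁶ m² × 3.0348 m = 0.27018 kg
f_n = ½√(k/m) = 0.5·√(1196.1/0.27018) = 0.5·√(4427.1) = 33.268 Hz

33.3 Hz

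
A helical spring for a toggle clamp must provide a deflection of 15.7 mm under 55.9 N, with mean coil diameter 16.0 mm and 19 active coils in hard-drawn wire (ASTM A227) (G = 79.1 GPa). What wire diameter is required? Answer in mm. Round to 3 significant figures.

Required rate k = F/δ = 55.9/15.7 = 3.5605 N/mm
d = (8D³N_a·k / G)^(1/4) = (8·16.0³·19·3.5605 / (79.1×10³))^0.25
  = (28.025)^0.25 = 2.3008 mm

2.30 mm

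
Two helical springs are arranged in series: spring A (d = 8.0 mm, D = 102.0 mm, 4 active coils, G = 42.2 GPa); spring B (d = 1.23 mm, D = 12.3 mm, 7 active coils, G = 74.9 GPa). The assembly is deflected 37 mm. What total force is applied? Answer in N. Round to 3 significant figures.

k_A = Gd⁴/(8D³N_a) = (42.2×10³)(8.0⁴)/(8·102.0³·4) = 5.09 N/mm
k_B = Gd⁴/(8D³N_a) = (74.9×10³)(1.23⁴)/(8·12.3³·7) = 1.6451 N/mm
Series: 1/k_eq = 1/5.09 + 1/1.6451 = 0.80432; k_eq = 1.2433 N/mm
F = k_eq·δ = 1.2433·37 = 46.002 N

46.0 N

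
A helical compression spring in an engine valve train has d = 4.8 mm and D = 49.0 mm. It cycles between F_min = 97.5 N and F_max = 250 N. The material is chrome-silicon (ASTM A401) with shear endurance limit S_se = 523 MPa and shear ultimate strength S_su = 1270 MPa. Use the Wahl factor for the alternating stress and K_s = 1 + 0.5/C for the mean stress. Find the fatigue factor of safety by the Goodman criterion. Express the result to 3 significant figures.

2.86

C = D/d = 49.0/4.8 = 10.2083; K_W = (4C−1)/(4C−4)+0.615/C = 1.1417; K_s = 1+0.5/C = 1.0490
F_a = (F_max−F_min)/2 = 76.25 N; F_m = (F_max+F_min)/2 = 173.75 N
τ_a = K_W·8F_aD/(πd³) = 1.1417 × 86.03 = 98.22 MPa
τ_m = K_s·8F_mD/(πd³) = 1.0490 × 196.04 = 205.64 MPa
Goodman: 1/n_f = τ_a/S_se + τ_m/S_su = 98.22/523 + 205.64/1270 = 0.18780 + 0.16192 = 0.34972
n_f = 1/0.34972 = 2.859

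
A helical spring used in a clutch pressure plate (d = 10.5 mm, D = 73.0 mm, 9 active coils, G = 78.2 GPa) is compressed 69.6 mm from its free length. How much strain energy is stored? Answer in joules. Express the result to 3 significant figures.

82.2 J

k = Gd⁴/(8D³N_a) = (78.2×10³)(10.5⁴)/(8·73.0³·9) = 33.936 N/mm
U = ½kδ² = 0.5 × 33.936 × 69.6² = 82196 N·mm = 82.196 J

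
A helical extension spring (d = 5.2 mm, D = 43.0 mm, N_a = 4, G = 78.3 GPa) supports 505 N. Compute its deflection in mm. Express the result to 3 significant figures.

22.4 mm

k = Gd⁴/(8D³N_a) = (78.3×10³)(5.2⁴)/(8·43.0³·4) = 22.502 N/mm
δ = F/k = 505 / 22.502 = 22.443 mm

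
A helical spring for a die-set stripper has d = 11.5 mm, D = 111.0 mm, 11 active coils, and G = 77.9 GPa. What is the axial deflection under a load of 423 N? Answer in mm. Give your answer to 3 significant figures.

37.4 mm

k = Gd⁴/(8D³N_a) = (77.9×10³)(11.5⁴)/(8·111.0³·11) = 11.321 N/mm
δ = F/k = 423 / 11.321 = 37.365 mm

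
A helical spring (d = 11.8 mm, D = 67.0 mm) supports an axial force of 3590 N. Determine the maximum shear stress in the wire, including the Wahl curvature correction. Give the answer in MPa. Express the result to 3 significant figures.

Spring index C = D/d = 67.0/11.8 = 5.6780
K_W = (4C−1)/(4C−4) + 0.615/C = 21.712/18.712 + 0.1083 = 1.2686
τ₀ = 8FD/(πd³) = 8·3590·67.0/(π·11.8³) = 1.92424e+06/5161.7 = 372.79 MPa
τ_max = K·τ₀ = 1.2686 × 372.79 = 472.94 MPa

473 MPa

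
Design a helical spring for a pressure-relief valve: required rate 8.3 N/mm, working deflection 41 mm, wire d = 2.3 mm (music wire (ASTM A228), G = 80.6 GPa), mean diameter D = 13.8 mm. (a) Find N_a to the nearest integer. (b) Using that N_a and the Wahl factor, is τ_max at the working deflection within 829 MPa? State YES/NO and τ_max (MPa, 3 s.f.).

N_a = Gd⁴/(8D³k) = (80.6×10³)(2.3⁴)/(8·13.8³·8.3) = 12.93 → N_a = 13
Actual rate k = Gd⁴/(8D³·13) = 8.2523 N/mm
Working load F = kδ = 8.2523·41 = 338.34 N
C = 13.8/2.3 = 6.0000; K_W = (4C−1)/(4C−4)+0.615/C = 1.2525
τ_max = K_W·8FD/(πd³) = 1.2525·977.23 = 1224 MPa
τ_max > 829 MPa → exceeds allowable

(a) 13 coils; (b) NO, τ_max = 1220 MPa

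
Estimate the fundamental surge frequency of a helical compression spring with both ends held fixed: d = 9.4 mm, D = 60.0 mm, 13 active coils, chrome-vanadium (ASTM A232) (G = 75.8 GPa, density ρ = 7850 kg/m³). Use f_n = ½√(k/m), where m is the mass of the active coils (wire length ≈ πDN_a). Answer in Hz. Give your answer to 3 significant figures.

70.2 Hz

k = Gd⁴/(8D³N_a) = (75.8×10³)(9.4⁴)/(8·60.0³·13) = 26.345 N/mm = 26345 N/m
Wire length L = πDN_a = π·60.0·13 = 2450.4 mm
m = ρ·(πd²/4)·L = 7850 × 69.398×10⁻⁶ m² × 2.4504 m = 1.3349 kg
f_n = ½√(k/m) = 0.5·√(26345/1.3349) = 0.5·√(19735) = 70.24 Hz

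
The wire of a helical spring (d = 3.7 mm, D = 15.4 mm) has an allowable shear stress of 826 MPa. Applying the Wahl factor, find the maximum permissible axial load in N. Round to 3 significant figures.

C = D/d = 15.4/3.7 = 4.1622
K_W = (4C−1)/(4C−4) + 0.615/C = 15.649/12.649 + 0.1478 = 1.3849
τ_max = K·8FD/(πd³) → F_max = τ_allow·πd³/(8DK)
F_max = 826·π·3.7³/(8·15.4·1.3849) = 1.3144e+05/170.62 = 770.36 N

770 N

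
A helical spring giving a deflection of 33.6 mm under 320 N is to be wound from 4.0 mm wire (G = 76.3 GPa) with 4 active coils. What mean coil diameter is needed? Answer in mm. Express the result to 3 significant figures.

Required rate k = F/δ = 320/33.6 = 9.5238 N/mm
D = (Gd⁴/(8N_a·k))^(1/3) = (76.3×10³·4.0⁴/(8·4·9.5238))^(1/3)
  = (64092)^(1/3) = 40.0192 mm

40.0 mm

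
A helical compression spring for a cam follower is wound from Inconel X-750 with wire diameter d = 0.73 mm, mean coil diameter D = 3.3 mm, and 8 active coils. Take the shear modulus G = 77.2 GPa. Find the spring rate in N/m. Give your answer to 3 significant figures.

k = Gd⁴/(8D³N_a) = (77.2×10³ × 0.73⁴) / (8 × 3.3³ × 8)
  = 21923.4 / 2299.97 = 9.5321 N/mm = 9532.1 N/m

9530 N/m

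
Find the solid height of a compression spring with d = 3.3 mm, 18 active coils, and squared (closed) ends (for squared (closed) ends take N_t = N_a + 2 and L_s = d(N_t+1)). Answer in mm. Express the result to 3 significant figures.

squared (closed) ends: N_t = N_a + 2 = 18 + 2 = 20
L_s = d·(N_t+1) = 3.3 × 21 = 69.3 mm

69.3 mm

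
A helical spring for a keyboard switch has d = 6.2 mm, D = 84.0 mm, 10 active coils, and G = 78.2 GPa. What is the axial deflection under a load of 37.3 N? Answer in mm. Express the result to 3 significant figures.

15.3 mm

k = Gd⁴/(8D³N_a) = (78.2×10³)(6.2⁴)/(8·84.0³·10) = 2.4369 N/mm
δ = F/k = 37.3 / 2.4369 = 15.306 mm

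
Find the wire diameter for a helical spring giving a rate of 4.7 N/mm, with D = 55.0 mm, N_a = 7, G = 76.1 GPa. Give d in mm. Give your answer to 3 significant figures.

d = (8D³N_a·k / G)^(1/4) = (8·55.0³·7·4.7 / (76.1×10³))^0.25
  = (575.43)^0.25 = 4.8978 mm

4.90 mm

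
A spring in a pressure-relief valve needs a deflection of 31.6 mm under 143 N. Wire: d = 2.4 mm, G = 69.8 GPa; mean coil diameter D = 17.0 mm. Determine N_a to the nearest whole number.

13

Required rate k = F/δ = 143/31.6 = 4.5253 N/mm
N_a = Gd⁴/(8D³k) = (69.8×10³ × 2.4⁴)/(8 × 17.0³ × 4.5253)
    = 2.3158e+06 / 177863 = 13.02 → 13 coils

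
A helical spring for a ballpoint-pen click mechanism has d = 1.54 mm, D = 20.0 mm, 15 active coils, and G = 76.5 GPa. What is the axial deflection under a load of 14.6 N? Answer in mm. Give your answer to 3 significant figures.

k = Gd⁴/(8D³N_a) = (76.5×10³)(1.54⁴)/(8·20.0³·15) = 0.4482 N/mm
δ = F/k = 14.6 / 0.4482 = 32.575 mm

32.6 mm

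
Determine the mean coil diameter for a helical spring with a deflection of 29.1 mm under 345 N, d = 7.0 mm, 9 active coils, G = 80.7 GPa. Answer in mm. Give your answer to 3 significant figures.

61.0 mm

Required rate k = F/δ = 345/29.1 = 11.856 N/mm
D = (Gd⁴/(8N_a·k))^(1/3) = (80.7×10³·7.0⁴/(8·9·11.856))^(1/3)
  = (226990)^(1/3) = 61.0008 mm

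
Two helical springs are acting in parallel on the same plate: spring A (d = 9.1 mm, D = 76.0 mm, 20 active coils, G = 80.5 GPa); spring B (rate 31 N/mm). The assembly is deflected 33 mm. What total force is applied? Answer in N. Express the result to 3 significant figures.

k_A = Gd⁴/(8D³N_a) = (80.5×10³)(9.1⁴)/(8·76.0³·20) = 7.8596 N/mm
Parallel: k_eq = 7.8596 + 31 = 38.86 N/mm
F = k_eq·δ = 38.86·33 = 1282.4 N

1280 N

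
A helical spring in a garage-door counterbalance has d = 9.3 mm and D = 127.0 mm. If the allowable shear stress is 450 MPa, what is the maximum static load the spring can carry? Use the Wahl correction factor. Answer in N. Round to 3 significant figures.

C = D/d = 127.0/9.3 = 13.6559
K_W = (4C−1)/(4C−4) + 0.615/C = 53.624/50.624 + 0.0450 = 1.1043
τ_max = K·8FD/(πd³) → F_max = τ_allow·πd³/(8DK)
F_max = 450·π·9.3³/(8·127.0·1.1043) = 1.1371e+06/1122 = 1013.5 N

1010 N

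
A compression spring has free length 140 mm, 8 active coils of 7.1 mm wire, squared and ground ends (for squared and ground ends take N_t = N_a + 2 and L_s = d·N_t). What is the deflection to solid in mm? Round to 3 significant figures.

N_t = 10; L_s = 7.1·10 = 71 mm
δ_solid = L₀ − L_s = 140 − 71 = 69 mm

69.0 mm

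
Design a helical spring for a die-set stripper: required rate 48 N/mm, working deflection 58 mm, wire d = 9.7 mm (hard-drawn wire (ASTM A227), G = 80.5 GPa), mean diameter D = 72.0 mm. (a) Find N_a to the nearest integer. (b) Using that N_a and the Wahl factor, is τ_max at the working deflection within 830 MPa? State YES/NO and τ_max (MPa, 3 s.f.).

N_a = Gd⁴/(8D³k) = (80.5×10³)(9.7⁴)/(8·72.0³·48) = 4.972 → N_a = 5
Actual rate k = Gd⁴/(8D³·5) = 47.734 N/mm
Working load F = kδ = 47.734·58 = 2768.6 N
C = 72.0/9.7 = 7.4227; K_W = (4C−1)/(4C−4)+0.615/C = 1.1996
τ_max = K_W·8FD/(πd³) = 1.1996·556.17 = 667.2 MPa
τ_max ≤ 830 MPa → acceptable

(a) 5 coils; (b) YES, τ_max = 667 MPa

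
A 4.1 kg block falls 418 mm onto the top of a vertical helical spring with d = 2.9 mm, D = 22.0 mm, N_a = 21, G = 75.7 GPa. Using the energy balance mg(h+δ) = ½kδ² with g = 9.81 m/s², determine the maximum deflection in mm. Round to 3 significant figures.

k = Gd⁴/(8D³N_a) = (75.7×10³)(2.9⁴)/(8·22.0³·21) = 2.993 N/mm
W = mg = 4.1 × 9.81 = 40.221 N
½kδ² − Wδ − Wh = 0 → δ = (W + √(W² + 2kWh))/k
δ = (40.221 + √(1617.7 + 100640))/2.993 = (40.221 + 319.78)/2.993 = 120.28 mm

120 mm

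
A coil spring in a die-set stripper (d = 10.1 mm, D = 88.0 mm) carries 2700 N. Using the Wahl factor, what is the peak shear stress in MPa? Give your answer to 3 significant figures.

686 MPa

Spring index C = D/d = 88.0/10.1 = 8.7129
K_W = (4C−1)/(4C−4) + 0.615/C = 33.851/30.851 + 0.0706 = 1.1678
τ₀ = 8FD/(πd³) = 8·2700·88.0/(π·10.1³) = 1.9008e+06/3236.8 = 587.25 MPa
τ_max = K·τ₀ = 1.1678 × 587.25 = 685.8 MPa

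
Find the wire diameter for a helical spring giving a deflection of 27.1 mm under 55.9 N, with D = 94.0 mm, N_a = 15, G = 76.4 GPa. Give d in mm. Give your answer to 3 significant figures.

Required rate k = F/δ = 55.9/27.1 = 2.0627 N/mm
d = (8D³N_a·k / G)^(1/4) = (8·94.0³·15·2.0627 / (76.4×10³))^0.25
  = (2691)^0.25 = 7.2024 mm

7.20 mm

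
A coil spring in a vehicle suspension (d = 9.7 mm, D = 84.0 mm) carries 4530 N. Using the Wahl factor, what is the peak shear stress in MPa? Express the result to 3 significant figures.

1240 MPa

Spring index C = D/d = 84.0/9.7 = 8.6598
K_W = (4C−1)/(4C−4) + 0.615/C = 33.639/30.639 + 0.0710 = 1.1689
τ₀ = 8FD/(πd³) = 8·4530·84.0/(π·9.7³) = 3.04416e+06/2867.2 = 1061.7 MPa
τ_max = K·τ₀ = 1.1689 × 1061.7 = 1241.1 MPa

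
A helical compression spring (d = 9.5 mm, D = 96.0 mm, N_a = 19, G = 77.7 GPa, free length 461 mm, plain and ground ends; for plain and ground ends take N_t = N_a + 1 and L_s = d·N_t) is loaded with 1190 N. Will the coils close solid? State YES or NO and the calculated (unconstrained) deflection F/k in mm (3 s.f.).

NO, δ = 253 mm

k = Gd⁴/(8D³N_a) = (77.7×10³)(9.5⁴)/(8·96.0³·19) = 4.7061 N/mm
N_t = 20; L_s = 9.5·20 = 190 mm; δ_solid = L₀ − L_s = 461 − 190 = 271 mm
δ = F/k = 1190/4.7061 = 252.87 mm
δ < δ_solid → spring does not go solid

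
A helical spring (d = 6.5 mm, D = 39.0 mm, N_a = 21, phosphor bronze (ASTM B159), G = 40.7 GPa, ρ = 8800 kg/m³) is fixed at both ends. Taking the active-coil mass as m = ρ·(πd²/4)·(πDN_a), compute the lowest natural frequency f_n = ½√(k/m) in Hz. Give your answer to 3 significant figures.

49.3 Hz

k = Gd⁴/(8D³N_a) = (40.7×10³)(6.5⁴)/(8·39.0³·21) = 7.2903 N/mm = 7290.3 N/m
Wire length L = πDN_a = π·39.0·21 = 2573 mm
m = ρ·(πd²/4)·L = 8800 × 33.183×10⁻⁶ m² × 2.573 m = 0.75133 kg
f_n = ½√(k/m) = 0.5·√(7290.3/0.75133) = 0.5·√(9703.1) = 49.252 Hz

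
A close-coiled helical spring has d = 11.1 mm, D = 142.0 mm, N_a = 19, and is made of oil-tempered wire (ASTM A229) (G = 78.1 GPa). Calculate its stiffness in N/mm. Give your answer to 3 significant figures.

2.72 N/mm

k = Gd⁴/(8D³N_a) = (78.1×10³ × 11.1⁴) / (8 × 142.0³ × 19)
  = 1.18561e+09 / 4.3522e+08 = 2.7242 N/mm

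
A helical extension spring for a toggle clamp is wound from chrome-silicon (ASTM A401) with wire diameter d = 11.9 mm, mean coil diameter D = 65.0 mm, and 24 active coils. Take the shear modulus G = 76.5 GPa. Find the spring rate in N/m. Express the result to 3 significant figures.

k = Gd⁴/(8D³N_a) = (76.5×10³ × 11.9⁴) / (8 × 65.0³ × 24)
  = 1.53408e+09 / 5.2728e+07 = 29.094 N/mm = 29094 N/m

29100 N/m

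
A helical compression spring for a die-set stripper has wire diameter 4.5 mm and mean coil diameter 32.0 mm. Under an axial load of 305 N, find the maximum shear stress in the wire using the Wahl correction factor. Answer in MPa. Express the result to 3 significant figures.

330 MPa

Spring index C = D/d = 32.0/4.5 = 7.1111
K_W = (4C−1)/(4C−4) + 0.615/C = 27.444/24.444 + 0.0865 = 1.2092
τ₀ = 8FD/(πd³) = 8·305·32.0/(π·4.5³) = 78080/286.28 = 272.74 MPa
τ_max = K·τ₀ = 1.2092 × 272.74 = 329.8 MPa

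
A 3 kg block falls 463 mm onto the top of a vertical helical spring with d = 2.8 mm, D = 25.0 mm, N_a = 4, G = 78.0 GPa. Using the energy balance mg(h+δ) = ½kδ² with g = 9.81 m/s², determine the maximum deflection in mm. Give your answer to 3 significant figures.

56.5 mm

k = Gd⁴/(8D³N_a) = (78.0×10³)(2.8⁴)/(8·25.0³·4) = 9.5886 N/mm
W = mg = 3 × 9.81 = 29.43 N
½kδ² − Wδ − Wh = 0 → δ = (W + √(W² + 2kWh))/k
δ = (29.43 + √(866.12 + 261311))/9.5886 = (29.43 + 512.03)/9.5886 = 56.469 mm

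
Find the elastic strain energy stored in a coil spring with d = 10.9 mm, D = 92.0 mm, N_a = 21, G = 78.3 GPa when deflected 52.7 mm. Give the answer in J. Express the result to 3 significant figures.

k = Gd⁴/(8D³N_a) = (78.3×10³)(10.9⁴)/(8·92.0³·21) = 8.4488 N/mm
U = ½kδ² = 0.5 × 8.4488 × 52.7² = 11732 N·mm = 11.732 J

11.7 J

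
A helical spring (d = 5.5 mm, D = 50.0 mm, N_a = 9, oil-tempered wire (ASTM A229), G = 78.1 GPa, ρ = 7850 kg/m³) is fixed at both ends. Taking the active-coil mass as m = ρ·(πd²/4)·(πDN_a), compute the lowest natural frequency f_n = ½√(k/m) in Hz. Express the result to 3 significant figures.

86.8 Hz

k = Gd⁴/(8D³N_a) = (78.1×10³)(5.5⁴)/(8·50.0³·9) = 7.9407 N/mm = 7940.7 N/m
Wire length L = πDN_a = π·50.0·9 = 1413.7 mm
m = ρ·(πd²/4)·L = 7850 × 23.758×10⁻⁶ m² × 1.4137 m = 0.26366 kg
f_n = ½√(k/m) = 0.5·√(7940.7/0.26366) = 0.5·√(30117) = 86.771 Hz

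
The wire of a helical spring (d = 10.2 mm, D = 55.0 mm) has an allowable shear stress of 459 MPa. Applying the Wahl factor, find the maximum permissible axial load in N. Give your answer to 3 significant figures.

2710 N

C = D/d = 55.0/10.2 = 5.3922
K_W = (4C−1)/(4C−4) + 0.615/C = 20.569/17.569 + 0.1141 = 1.2848
τ_max = K·8FD/(πd³) → F_max = τ_allow·πd³/(8DK)
F_max = 459·π·10.2³/(8·55.0·1.2848) = 1.5303e+06/565.32 = 2706.9 N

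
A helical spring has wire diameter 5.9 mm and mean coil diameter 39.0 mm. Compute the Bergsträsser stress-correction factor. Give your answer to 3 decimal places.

C = D/d = 39.0/5.9 = 6.6102
K_B = (4C+2)/(4C−3) = 28.441/23.441 = 1.2133

1.213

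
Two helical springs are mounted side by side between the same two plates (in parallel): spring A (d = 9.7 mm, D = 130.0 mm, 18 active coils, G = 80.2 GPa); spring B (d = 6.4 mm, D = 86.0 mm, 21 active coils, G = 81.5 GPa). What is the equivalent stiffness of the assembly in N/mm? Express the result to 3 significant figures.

k_A = Gd⁴/(8D³N_a) = (80.2×10³)(9.7⁴)/(8·130.0³·18) = 2.2442 N/mm
k_B = Gd⁴/(8D³N_a) = (81.5×10³)(6.4⁴)/(8·86.0³·21) = 1.2796 N/mm
Parallel: k_eq = 2.2442 + 1.2796 = 3.5238 N/mm

3.52 N/mm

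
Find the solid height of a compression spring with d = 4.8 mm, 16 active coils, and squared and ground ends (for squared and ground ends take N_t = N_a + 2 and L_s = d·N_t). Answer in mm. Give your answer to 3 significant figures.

86.4 mm

squared and ground ends: N_t = N_a + 2 = 16 + 2 = 18
L_s = d·N_t = 4.8 × 18 = 86.4 mm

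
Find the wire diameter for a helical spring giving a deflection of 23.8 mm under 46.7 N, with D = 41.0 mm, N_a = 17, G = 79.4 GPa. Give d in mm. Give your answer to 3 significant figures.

Required rate k = F/δ = 46.7/23.8 = 1.9622 N/mm
d = (8D³N_a·k / G)^(1/4) = (8·41.0³·17·1.9622 / (79.4×10³))^0.25
  = (231.64)^0.25 = 3.9012 mm

3.90 mm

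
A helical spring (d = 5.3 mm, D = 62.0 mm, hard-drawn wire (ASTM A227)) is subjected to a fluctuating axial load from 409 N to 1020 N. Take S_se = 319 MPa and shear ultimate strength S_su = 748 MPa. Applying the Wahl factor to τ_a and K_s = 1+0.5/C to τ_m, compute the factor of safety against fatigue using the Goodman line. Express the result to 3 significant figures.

C = D/d = 62.0/5.3 = 11.6981; K_W = (4C−1)/(4C−4)+0.615/C = 1.1227; K_s = 1+0.5/C = 1.0427
F_a = (F_max−F_min)/2 = 305.5 N; F_m = (F_max+F_min)/2 = 714.5 N
τ_a = K_W·8F_aD/(πd³) = 1.1227 × 323.98 = 363.72 MPa
τ_m = K_s·8F_mD/(πd³) = 1.0427 × 757.72 = 790.1 MPa
Goodman: 1/n_f = τ_a/S_se + τ_m/S_su = 363.72/319 + 790.1/748 = 1.14020 + 1.05629 = 2.1965
n_f = 1/2.1965 = 0.4553

0.455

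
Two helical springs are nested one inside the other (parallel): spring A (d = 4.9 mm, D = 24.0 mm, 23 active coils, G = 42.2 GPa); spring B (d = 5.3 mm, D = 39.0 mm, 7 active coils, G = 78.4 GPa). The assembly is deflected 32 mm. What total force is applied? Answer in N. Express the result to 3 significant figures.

k_A = Gd⁴/(8D³N_a) = (42.2×10³)(4.9⁴)/(8·24.0³·23) = 9.5641 N/mm
k_B = Gd⁴/(8D³N_a) = (78.4×10³)(5.3⁴)/(8·39.0³·7) = 18.622 N/mm
Parallel: k_eq = 9.5641 + 18.622 = 28.187 N/mm
F = k_eq·δ = 28.187·32 = 901.97 N

902 N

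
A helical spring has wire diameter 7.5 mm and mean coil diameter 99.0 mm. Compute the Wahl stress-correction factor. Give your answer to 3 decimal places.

C = D/d = 99.0/7.5 = 13.2000
K_W = (4C−1)/(4C−4) + 0.615/C = 51.800/48.800 + 0.0466 = 1.1081

1.108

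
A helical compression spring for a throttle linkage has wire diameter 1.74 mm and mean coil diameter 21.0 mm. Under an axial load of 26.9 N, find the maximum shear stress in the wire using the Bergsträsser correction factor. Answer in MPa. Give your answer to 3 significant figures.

303 MPa

Spring index C = D/d = 21.0/1.74 = 12.0690
K_B = (4C+2)/(4C−3) = 50.276/45.276 = 1.1104
τ₀ = 8FD/(πd³) = 8·26.9·21.0/(π·1.74³) = 4519.2/16.55 = 273.06 MPa
τ_max = K·τ₀ = 1.1104 × 273.06 = 303.22 MPa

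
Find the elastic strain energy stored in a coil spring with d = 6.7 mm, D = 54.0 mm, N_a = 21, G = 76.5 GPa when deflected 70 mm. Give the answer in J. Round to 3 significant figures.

k = Gd⁴/(8D³N_a) = (76.5×10³)(6.7⁴)/(8·54.0³·21) = 5.8273 N/mm
U = ½kδ² = 0.5 × 5.8273 × 70² = 14277 N·mm = 14.277 J

14.3 J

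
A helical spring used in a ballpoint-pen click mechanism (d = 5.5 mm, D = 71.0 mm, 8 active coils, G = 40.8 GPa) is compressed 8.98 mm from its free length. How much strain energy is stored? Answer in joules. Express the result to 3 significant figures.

k = Gd⁴/(8D³N_a) = (40.8×10³)(5.5⁴)/(8·71.0³·8) = 1.6299 N/mm
U = ½kδ² = 0.5 × 1.6299 × 8.98² = 65.717 N·mm = 0.065717 J

0.0657 J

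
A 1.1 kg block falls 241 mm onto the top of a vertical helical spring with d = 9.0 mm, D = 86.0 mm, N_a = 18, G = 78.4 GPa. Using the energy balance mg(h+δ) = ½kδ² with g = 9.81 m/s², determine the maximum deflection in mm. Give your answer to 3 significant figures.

k = Gd⁴/(8D³N_a) = (78.4×10³)(9.0⁴)/(8·86.0³·18) = 5.616 N/mm
W = mg = 1.1 × 9.81 = 10.791 N
½kδ² − Wδ − Wh = 0 → δ = (W + √(W² + 2kWh))/k
δ = (10.791 + √(116.45 + 29210.4))/5.616 = (10.791 + 171.25)/5.616 = 32.415 mm

32.4 mm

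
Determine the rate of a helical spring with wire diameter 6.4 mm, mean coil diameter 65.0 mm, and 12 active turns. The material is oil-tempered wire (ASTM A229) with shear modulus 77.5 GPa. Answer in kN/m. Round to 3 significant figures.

4.93 kN/m

k = Gd⁴/(8D³N_a) = (77.5×10³ × 6.4⁴) / (8 × 65.0³ × 12)
  = 1.30023e+08 / 2.6364e+07 = 4.9319 N/mm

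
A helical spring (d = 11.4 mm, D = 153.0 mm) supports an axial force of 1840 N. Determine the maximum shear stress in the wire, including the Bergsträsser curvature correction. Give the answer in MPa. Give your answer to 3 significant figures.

532 MPa

Spring index C = D/d = 153.0/11.4 = 13.4211
K_B = (4C+2)/(4C−3) = 55.684/50.684 = 1.0987
τ₀ = 8FD/(πd³) = 8·1840·153.0/(π·11.4³) = 2.25216e+06/4654.4 = 483.88 MPa
τ_max = K·τ₀ = 1.0987 × 483.88 = 531.61 MPa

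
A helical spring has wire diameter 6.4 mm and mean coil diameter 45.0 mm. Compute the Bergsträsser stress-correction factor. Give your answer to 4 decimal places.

C = D/d = 45.0/6.4 = 7.0312
K_B = (4C+2)/(4C−3) = 30.125/25.125 = 1.1990

1.1990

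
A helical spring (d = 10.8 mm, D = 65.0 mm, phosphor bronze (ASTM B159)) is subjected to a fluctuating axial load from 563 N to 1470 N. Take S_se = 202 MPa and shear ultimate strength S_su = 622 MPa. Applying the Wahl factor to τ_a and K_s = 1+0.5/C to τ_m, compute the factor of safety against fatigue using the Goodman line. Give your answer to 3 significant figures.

1.66

C = D/d = 65.0/10.8 = 6.0185; K_W = (4C−1)/(4C−4)+0.615/C = 1.2516; K_s = 1+0.5/C = 1.0831
F_a = (F_max−F_min)/2 = 453.5 N; F_m = (F_max+F_min)/2 = 1016.5 N
τ_a = K_W·8F_aD/(πd³) = 1.2516 × 59.588 = 74.582 MPa
τ_m = K_s·8F_mD/(πd³) = 1.0831 × 133.56 = 144.66 MPa
Goodman: 1/n_f = τ_a/S_se + τ_m/S_su = 74.582/202 + 144.66/622 = 0.36922 + 0.23257 = 0.60179
n_f = 1/0.60179 = 1.662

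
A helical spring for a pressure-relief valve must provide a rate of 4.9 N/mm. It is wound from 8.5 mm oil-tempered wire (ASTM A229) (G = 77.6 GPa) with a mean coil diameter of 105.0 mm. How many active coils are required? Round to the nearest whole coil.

9

N_a = Gd⁴/(8D³k) = (77.6×10³ × 8.5⁴)/(8 × 105.0³ × 4.9)
    = 4.05077e+08 / 4.53789e+07 = 8.927 → 9 coils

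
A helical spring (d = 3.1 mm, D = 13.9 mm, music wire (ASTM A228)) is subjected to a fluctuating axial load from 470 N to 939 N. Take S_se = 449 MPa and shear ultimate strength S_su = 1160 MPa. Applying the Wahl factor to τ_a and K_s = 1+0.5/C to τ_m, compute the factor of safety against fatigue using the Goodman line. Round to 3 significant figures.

0.609

C = D/d = 13.9/3.1 = 4.4839; K_W = (4C−1)/(4C−4)+0.615/C = 1.3524; K_s = 1+0.5/C = 1.1115
F_a = (F_max−F_min)/2 = 234.5 N; F_m = (F_max+F_min)/2 = 704.5 N
τ_a = K_W·8F_aD/(πd³) = 1.3524 × 278.62 = 376.82 MPa
τ_m = K_s·8F_mD/(πd³) = 1.1115 × 837.05 = 930.39 MPa
Goodman: 1/n_f = τ_a/S_se + τ_m/S_su = 376.82/449 + 930.39/1160 = 0.83923 + 0.80206 = 1.6413
n_f = 1/1.6413 = 0.6093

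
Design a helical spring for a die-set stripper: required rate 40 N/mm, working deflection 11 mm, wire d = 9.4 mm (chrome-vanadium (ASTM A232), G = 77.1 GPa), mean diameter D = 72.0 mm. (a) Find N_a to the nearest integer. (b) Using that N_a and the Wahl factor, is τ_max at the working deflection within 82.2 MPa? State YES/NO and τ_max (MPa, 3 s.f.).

N_a = Gd⁴/(8D³k) = (77.1×10³)(9.4⁴)/(8·72.0³·40) = 5.04 → N_a = 5
Actual rate k = Gd⁴/(8D³·5) = 40.319 N/mm
Working load F = kδ = 40.319·11 = 443.51 N
C = 72.0/9.4 = 7.6596; K_W = (4C−1)/(4C−4)+0.615/C = 1.1929
τ_max = K_W·8FD/(πd³) = 1.1929·97.902 = 116.79 MPa
τ_max > 82.2 MPa → exceeds allowable

(a) 5 coils; (b) NO, τ_max = 117 MPa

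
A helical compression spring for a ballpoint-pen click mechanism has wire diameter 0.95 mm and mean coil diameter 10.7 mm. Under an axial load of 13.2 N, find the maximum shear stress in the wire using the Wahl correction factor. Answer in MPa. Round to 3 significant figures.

Spring index C = D/d = 10.7/0.95 = 11.2632
K_W = (4C−1)/(4C−4) + 0.615/C = 44.053/41.053 + 0.0546 = 1.1277
τ₀ = 8FD/(πd³) = 8·13.2·10.7/(π·0.95³) = 1129.92/2.6935 = 419.5 MPa
τ_max = K·τ₀ = 1.1277 × 419.5 = 473.06 MPa

473 MPa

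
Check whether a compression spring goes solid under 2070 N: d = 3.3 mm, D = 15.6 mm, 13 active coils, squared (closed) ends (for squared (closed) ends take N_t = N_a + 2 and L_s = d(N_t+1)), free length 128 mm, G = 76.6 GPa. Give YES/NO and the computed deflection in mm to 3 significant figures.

k = Gd⁴/(8D³N_a) = (76.6×10³)(3.3⁴)/(8·15.6³·13) = 23.008 N/mm
N_t = 15; L_s = 3.3·16 = 52.8 mm; δ_solid = L₀ − L_s = 128 − 52.8 = 75.2 mm
δ = F/k = 2070/23.008 = 89.969 mm
δ ≥ δ_solid → spring goes solid

YES, δ = 90.0 mm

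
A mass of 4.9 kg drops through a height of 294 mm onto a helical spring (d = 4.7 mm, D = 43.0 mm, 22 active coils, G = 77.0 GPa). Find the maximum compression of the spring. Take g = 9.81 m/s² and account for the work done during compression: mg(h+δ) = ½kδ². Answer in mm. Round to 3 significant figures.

122 mm

k = Gd⁴/(8D³N_a) = (77.0×10³)(4.7⁴)/(8·43.0³·22) = 2.6851 N/mm
W = mg = 4.9 × 9.81 = 48.069 N
½kδ² − Wδ − Wh = 0 → δ = (W + √(W² + 2kWh))/k
δ = (48.069 + √(2310.6 + 75893.8))/2.6851 = (48.069 + 279.65)/2.6851 = 122.05 mm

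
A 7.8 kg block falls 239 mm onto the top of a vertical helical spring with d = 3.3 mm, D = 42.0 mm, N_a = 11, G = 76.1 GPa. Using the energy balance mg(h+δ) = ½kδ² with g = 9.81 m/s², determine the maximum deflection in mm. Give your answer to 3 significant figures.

k = Gd⁴/(8D³N_a) = (76.1×10³)(3.3⁴)/(8·42.0³·11) = 1.3842 N/mm
W = mg = 7.8 × 9.81 = 76.518 N
½kδ² − Wδ − Wh = 0 → δ = (W + √(W² + 2kWh))/k
δ = (76.518 + √(5855 + 50629.2))/1.3842 = (76.518 + 237.66)/1.3842 = 226.97 mm

227 mm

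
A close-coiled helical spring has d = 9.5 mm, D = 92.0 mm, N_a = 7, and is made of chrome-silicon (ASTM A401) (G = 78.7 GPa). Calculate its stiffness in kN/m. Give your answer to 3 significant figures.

14.7 kN/m

k = Gd⁴/(8D³N_a) = (78.7×10³ × 9.5⁴) / (8 × 92.0³ × 7)
  = 6.41016e+08 / 4.36065e+07 = 14.7 N/mm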